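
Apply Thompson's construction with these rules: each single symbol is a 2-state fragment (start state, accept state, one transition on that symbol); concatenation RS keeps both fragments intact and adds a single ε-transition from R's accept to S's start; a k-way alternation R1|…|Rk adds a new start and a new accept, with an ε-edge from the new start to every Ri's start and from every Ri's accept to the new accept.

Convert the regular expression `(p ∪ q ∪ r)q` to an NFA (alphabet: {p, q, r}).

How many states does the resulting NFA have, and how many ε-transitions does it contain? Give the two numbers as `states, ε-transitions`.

10, 7

Recursing over subexpressions:
Each of the 4 symbol leaves contributes 2 states and 0 ε-transitions.
  p ∪ q ∪ r → 8 states, 6 ε-transitions
  (p ∪ q ∪ r)q → 10 states, 7 ε-transitions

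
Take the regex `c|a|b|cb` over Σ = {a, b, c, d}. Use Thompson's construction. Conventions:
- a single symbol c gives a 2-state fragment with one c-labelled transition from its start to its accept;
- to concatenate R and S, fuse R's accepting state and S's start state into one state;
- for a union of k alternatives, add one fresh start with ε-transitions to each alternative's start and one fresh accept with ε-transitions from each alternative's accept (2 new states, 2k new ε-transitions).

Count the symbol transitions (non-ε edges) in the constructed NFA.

Recursing over subexpressions:
Each of the 5 symbol leaves contributes exactly 1 symbol transition.
  cb : 2 symbol transitions
  c|a|b|cb : 5 symbol transitions

5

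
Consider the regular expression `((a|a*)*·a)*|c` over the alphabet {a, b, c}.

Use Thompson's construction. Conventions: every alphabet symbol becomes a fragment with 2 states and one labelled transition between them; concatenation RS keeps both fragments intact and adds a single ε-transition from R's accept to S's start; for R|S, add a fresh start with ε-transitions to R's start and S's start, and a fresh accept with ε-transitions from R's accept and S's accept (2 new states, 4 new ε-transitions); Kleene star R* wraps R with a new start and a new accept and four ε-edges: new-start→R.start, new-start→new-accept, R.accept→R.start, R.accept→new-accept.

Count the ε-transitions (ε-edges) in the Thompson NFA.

By structural recursion:
Each of the 4 symbol leaves contributes 0 ε-transitions.
  a* — 4 ε-transitions
  a|a* — 8 ε-transitions
  (a|a*)* — 12 ε-transitions
  (a|a*)*·a — 13 ε-transitions
  ((a|a*)*·a)* — 17 ε-transitions
  ((a|a*)*·a)*|c — 21 ε-transitions

21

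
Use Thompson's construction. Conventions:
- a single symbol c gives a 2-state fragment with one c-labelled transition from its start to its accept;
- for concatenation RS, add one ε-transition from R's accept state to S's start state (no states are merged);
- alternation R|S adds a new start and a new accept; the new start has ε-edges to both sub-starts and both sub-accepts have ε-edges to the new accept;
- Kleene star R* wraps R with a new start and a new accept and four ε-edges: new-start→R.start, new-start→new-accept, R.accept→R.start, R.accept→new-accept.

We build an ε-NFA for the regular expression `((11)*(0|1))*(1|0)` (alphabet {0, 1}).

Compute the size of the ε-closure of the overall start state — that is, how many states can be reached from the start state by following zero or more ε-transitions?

11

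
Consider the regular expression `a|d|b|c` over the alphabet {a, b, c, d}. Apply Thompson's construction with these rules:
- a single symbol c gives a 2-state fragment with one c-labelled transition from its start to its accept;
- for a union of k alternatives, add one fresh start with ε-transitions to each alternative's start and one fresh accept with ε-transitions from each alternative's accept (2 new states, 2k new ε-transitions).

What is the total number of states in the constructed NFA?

Building bottom-up:
Each of the 4 symbol leaves contributes a 2-state fragment.
  a|d|b|c — 10 states

10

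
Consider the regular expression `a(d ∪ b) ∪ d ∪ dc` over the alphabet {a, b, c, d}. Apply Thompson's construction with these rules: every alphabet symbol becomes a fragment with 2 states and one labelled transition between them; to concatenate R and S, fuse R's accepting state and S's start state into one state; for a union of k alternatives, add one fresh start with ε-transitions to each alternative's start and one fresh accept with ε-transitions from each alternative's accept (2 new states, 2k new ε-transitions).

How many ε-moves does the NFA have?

By structural recursion:
Each of the 6 symbol leaves contributes 0 ε-transitions.
  d ∪ b = 4 ε-transitions
  a(d ∪ b) = 4 ε-transitions
  dc = 0 ε-transitions
  a(d ∪ b) ∪ d ∪ dc = 10 ε-transitions

10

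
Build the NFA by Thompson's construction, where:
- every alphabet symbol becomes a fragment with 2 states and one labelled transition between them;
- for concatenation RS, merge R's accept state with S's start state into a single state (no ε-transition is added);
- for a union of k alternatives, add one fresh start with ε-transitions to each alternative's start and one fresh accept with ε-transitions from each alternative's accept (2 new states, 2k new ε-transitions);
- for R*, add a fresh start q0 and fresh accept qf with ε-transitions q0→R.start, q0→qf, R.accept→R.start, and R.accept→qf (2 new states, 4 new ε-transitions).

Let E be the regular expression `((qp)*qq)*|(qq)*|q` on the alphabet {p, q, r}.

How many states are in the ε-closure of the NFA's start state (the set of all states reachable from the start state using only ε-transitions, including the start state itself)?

11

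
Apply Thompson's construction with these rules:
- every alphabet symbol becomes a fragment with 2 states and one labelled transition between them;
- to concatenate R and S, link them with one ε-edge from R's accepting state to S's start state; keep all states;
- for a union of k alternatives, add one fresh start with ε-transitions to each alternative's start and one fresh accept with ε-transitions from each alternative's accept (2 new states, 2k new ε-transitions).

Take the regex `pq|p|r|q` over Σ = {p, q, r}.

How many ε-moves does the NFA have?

Per subexpression:
Each of the 5 symbol leaves contributes 0 ε-transitions.
  pq → 1 ε-transition
  pq|p|r|q → 9 ε-transitions

9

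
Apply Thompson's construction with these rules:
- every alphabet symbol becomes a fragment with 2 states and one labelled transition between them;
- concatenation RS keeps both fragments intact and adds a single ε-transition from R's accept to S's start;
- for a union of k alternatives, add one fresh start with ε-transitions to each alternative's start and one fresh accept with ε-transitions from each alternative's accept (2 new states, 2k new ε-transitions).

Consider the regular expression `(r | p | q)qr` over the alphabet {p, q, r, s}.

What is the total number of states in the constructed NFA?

12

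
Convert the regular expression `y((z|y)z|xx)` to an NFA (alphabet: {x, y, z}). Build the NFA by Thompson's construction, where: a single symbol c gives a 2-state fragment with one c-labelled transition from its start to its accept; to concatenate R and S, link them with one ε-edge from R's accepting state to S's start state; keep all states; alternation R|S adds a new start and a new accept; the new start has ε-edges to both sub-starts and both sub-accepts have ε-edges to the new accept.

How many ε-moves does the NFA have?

11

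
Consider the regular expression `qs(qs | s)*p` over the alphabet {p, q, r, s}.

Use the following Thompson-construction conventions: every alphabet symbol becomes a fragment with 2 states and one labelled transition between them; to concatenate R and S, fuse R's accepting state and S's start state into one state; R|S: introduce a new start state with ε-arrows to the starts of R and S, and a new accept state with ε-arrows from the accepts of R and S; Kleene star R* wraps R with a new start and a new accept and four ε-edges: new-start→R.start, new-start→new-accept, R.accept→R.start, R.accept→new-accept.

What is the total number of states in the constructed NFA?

12

By structural recursion:
Each of the 6 symbol leaves contributes a 2-state fragment.
  qs : 3 states
  qs | s : 7 states
  (qs | s)* : 9 states
  qs(qs | s)*p : 12 states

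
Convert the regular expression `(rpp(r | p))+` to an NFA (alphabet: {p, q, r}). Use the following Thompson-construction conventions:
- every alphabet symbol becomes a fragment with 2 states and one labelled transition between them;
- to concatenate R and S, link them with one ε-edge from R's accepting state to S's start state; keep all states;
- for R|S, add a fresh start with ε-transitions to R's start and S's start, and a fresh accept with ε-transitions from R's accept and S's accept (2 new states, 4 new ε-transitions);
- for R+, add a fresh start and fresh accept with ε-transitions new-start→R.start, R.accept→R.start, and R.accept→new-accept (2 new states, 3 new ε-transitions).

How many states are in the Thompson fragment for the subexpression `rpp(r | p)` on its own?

12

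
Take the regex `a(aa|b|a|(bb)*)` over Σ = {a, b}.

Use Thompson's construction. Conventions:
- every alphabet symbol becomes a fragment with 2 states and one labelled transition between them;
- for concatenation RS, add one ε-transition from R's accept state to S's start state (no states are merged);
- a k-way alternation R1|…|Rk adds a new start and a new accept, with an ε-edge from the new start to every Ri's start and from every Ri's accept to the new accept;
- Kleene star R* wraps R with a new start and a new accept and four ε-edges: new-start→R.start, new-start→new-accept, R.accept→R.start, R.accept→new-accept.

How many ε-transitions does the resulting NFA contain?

Per subexpression:
Each of the 7 symbol leaves contributes 0 ε-transitions.
  aa — 1 ε-transition
  bb — 1 ε-transition
  (bb)* — 5 ε-transitions
  aa|b|a|(bb)* — 14 ε-transitions
  a(aa|b|a|(bb)*) — 15 ε-transitions

15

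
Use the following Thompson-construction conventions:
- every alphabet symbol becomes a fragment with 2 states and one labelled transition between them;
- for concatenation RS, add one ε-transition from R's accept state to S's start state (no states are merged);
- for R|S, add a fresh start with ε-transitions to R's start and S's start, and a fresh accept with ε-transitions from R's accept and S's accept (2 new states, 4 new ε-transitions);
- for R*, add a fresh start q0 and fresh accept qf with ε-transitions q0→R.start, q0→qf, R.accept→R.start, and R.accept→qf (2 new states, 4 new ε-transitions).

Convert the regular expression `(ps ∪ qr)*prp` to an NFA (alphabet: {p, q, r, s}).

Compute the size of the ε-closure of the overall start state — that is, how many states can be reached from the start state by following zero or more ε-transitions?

6

Work bottom-up. For each fragment F, track |ε-closure(F.start)| and whether F's accept lies in that closure (i.e. whether F accepts ε). A single-symbol fragment has closure size 1 and does not accept ε.
  ps → same as the first factor's closure: C = 1
  qr → C equals the left operand's closure size = 1 (its accept is not ε-reachable, so the closure stops there)
  ps ∪ qr → new start ε-reaches every alternative's start; none of them accept ε, so the new accept is not reached: C = 1 + 1 + 1 = 3
  (ps ∪ qr)* → the star's fresh start ε-reaches both the body's start and the fresh accept: C = 2 + 3 = 5
  (ps ∪ qr)*prp → C = 5 + 1 = 6 (closure spills across the concat boundary because the left factor accepts ε)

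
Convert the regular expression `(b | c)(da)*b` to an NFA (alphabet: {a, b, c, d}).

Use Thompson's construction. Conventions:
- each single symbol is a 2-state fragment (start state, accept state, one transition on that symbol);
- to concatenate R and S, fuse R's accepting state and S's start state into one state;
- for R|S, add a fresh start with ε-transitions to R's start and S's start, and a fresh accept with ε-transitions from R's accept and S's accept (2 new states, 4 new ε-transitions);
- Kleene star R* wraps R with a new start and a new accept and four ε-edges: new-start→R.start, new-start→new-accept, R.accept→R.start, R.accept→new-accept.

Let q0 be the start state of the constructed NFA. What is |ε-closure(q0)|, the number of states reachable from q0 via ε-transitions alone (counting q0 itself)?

Let C(F) = |ε-closure(F.start)| within fragment F, and note whether F accepts ε. Symbol fragments have C = 1 and do not accept ε. Then:
  b | c — |closure| = 1 + 1 + 1 = 3 (the new accept is not ε-reachable since no branch accepts ε)
  da — |closure| equals the left operand's closure size = 1 (its accept is not ε-reachable, so the closure stops there)
  (da)* — |closure| = 1 (new start) + 1 (body) + 1 (new accept) = 3
  (b | c)(da)*b — |closure| equals the left operand's closure size = 3 (its accept is not ε-reachable, so the closure stops there)

3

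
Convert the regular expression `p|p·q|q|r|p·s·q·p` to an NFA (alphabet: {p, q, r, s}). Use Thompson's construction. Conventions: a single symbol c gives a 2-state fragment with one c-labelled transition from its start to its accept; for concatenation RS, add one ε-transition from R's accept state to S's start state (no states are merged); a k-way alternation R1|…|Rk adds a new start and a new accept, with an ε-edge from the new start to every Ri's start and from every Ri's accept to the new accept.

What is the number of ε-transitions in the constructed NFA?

14

By structural recursion:
Each of the 9 symbol leaves contributes 0 ε-transitions.
  p·q : 1 ε-transition
  p·s·q·p : 3 ε-transitions
  p|p·q|q|r|p·s·q·p : 14 ε-transitions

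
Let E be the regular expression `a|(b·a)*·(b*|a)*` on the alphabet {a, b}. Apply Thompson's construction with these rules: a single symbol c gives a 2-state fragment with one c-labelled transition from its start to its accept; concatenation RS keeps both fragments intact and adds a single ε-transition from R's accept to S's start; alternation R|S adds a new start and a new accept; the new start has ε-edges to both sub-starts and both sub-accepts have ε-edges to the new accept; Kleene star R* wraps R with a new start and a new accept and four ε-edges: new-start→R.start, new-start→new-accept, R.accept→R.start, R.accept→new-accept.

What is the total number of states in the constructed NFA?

20

By structural recursion:
Each of the 5 symbol leaves contributes a 2-state fragment.
  b·a = 4 states
  (b·a)* = 6 states
  b* = 4 states
  b*|a = 8 states
  (b*|a)* = 10 states
  (b·a)*·(b*|a)* = 16 states
  a|(b·a)*·(b*|a)* = 20 states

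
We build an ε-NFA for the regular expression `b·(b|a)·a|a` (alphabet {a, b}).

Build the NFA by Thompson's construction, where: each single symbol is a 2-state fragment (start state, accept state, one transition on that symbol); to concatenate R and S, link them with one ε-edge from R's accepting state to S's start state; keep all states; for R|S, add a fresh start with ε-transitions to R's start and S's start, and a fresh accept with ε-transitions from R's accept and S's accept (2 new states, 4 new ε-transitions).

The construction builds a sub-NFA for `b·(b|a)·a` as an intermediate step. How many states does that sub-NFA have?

10

Fragment for `b·(b|a)·a`:
Each of the 4 symbol leaves contributes a 2-state fragment.
  b|a → 6 states
  b·(b|a)·a → 10 states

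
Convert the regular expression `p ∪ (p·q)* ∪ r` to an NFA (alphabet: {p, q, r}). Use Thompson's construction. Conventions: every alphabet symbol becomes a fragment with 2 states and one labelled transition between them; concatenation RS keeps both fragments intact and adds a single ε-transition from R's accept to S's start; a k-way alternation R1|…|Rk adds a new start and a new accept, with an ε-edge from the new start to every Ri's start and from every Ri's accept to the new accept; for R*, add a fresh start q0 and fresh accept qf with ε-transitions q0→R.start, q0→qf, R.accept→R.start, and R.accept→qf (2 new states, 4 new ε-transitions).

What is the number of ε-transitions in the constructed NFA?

11

Building bottom-up:
Each of the 4 symbol leaves contributes 0 ε-transitions.
  p·q : 1 ε-transition
  (p·q)* : 5 ε-transitions
  p ∪ (p·q)* ∪ r : 11 ε-transitions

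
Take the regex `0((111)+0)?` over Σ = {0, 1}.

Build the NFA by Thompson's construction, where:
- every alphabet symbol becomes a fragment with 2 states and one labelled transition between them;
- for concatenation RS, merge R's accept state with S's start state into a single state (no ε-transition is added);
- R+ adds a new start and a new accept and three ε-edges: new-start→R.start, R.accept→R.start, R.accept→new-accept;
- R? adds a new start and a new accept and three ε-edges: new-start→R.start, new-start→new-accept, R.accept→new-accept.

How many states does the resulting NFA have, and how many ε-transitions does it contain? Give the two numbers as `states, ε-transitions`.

10, 6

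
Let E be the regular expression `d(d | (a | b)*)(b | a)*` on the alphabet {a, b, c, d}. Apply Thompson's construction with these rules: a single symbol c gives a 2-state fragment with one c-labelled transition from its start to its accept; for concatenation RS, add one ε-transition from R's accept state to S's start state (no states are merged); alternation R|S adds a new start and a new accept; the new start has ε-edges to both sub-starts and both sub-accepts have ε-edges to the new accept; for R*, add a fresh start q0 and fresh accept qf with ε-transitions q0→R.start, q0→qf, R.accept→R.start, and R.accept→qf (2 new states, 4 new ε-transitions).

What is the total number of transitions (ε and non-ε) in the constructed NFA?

28

Recursing over subexpressions:
Each of the 6 symbol leaves contributes 1 transition (1 symbol, 0 ε).
  a | b → 6 transitions (2 symbol, 4 ε)
  (a | b)* → 10 transitions (2 symbol, 8 ε)
  d | (a | b)* → 15 transitions (3 symbol, 12 ε)
  b | a → 6 transitions (2 symbol, 4 ε)
  (b | a)* → 10 transitions (2 symbol, 8 ε)
  d(d | (a | b)*)(b | a)* → 28 transitions (6 symbol, 22 ε)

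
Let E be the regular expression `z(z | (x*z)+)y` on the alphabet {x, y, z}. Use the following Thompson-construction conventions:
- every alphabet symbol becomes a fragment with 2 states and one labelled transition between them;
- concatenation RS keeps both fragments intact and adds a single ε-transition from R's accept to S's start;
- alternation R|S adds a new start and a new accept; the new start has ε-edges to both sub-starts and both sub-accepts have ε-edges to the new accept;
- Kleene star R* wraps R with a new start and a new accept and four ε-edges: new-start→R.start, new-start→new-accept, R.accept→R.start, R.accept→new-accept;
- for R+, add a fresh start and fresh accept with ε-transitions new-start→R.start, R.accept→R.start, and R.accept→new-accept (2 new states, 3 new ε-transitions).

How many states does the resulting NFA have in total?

Per subexpression:
Each of the 5 symbol leaves contributes a 2-state fragment.
  x* = 4 states
  x*z = 6 states
  (x*z)+ = 8 states
  z | (x*z)+ = 12 states
  z(z | (x*z)+)y = 16 states

16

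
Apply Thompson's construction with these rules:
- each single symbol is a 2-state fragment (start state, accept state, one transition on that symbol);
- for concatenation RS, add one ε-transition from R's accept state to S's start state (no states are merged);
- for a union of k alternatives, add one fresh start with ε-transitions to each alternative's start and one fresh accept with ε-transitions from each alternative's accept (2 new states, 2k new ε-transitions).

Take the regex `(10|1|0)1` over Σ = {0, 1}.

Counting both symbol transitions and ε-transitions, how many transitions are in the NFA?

By structural recursion:
Each of the 5 symbol leaves contributes 1 transition (1 symbol, 0 ε).
  10 → 3 transitions (2 symbol, 1 ε)
  10|1|0 → 11 transitions (4 symbol, 7 ε)
  (10|1|0)1 → 13 transitions (5 symbol, 8 ε)

13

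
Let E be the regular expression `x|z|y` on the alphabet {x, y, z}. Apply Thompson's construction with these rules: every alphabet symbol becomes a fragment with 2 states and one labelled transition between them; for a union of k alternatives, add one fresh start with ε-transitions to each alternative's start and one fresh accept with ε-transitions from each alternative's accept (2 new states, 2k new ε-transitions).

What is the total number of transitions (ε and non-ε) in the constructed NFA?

Recursing over subexpressions:
Each of the 3 symbol leaves contributes 1 transition (1 symbol, 0 ε).
  x|z|y : 9 transitions (3 symbol, 6 ε)

9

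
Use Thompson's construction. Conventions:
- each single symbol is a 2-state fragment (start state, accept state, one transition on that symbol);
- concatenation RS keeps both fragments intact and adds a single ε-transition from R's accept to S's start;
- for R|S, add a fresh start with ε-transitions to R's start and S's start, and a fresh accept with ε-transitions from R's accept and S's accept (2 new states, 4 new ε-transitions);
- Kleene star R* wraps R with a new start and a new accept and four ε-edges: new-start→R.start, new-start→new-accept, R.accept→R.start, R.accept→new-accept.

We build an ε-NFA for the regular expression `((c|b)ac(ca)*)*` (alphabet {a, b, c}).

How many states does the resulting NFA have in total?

Building bottom-up:
Each of the 6 symbol leaves contributes a 2-state fragment.
  c|b → 6 states
  ca → 4 states
  (ca)* → 6 states
  (c|b)ac(ca)* → 16 states
  ((c|b)ac(ca)*)* → 18 states

18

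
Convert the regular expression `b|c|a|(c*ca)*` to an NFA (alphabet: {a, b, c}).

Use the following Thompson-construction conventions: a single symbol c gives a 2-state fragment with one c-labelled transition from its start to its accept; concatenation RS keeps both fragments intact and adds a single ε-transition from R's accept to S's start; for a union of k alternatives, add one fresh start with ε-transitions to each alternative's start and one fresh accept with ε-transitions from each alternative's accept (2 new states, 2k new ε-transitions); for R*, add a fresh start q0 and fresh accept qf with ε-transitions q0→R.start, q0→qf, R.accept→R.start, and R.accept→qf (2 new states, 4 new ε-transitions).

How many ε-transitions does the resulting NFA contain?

Recursing over subexpressions:
Each of the 6 symbol leaves contributes 0 ε-transitions.
  c* — 4 ε-transitions
  c*ca — 6 ε-transitions
  (c*ca)* — 10 ε-transitions
  b|c|a|(c*ca)* — 18 ε-transitions

18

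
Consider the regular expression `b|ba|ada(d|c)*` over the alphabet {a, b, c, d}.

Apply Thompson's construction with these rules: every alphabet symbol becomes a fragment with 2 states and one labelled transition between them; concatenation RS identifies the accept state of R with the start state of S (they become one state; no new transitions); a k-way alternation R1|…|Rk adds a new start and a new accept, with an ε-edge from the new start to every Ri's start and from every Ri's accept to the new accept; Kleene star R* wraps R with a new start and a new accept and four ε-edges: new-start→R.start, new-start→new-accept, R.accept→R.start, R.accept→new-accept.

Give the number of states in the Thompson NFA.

By structural recursion:
Each of the 8 symbol leaves contributes a 2-state fragment.
  ba = 3 states
  d|c = 6 states
  (d|c)* = 8 states
  ada(d|c)* = 11 states
  b|ba|ada(d|c)* = 18 states

18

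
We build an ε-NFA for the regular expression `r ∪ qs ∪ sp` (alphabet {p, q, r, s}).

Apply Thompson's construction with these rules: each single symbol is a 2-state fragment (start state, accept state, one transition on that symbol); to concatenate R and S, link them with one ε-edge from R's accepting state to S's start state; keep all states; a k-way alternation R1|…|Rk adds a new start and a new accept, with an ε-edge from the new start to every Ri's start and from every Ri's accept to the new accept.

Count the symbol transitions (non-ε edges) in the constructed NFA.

5

Per subexpression:
Each of the 5 symbol leaves contributes exactly 1 symbol transition.
  qs = 2 symbol transitions
  sp = 2 symbol transitions
  r ∪ qs ∪ sp = 5 symbol transitions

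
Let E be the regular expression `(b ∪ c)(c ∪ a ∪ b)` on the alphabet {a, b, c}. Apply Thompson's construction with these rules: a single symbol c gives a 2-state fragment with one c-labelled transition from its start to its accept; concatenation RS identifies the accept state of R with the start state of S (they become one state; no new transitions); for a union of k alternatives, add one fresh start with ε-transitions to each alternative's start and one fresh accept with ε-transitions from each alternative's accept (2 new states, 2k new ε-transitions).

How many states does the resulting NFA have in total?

13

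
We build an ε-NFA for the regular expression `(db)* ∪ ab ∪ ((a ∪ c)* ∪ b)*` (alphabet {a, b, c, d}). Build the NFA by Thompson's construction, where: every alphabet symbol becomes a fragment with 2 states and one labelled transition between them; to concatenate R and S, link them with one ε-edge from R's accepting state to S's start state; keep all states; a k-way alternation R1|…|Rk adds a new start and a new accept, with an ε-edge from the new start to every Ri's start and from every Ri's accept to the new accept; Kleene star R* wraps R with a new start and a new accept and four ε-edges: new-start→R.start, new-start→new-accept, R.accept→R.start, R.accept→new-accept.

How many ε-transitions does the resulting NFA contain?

Bottom-up over the parse tree:
Each of the 7 symbol leaves contributes 0 ε-transitions.
  db : 1 ε-transition
  (db)* : 5 ε-transitions
  ab : 1 ε-transition
  a ∪ c : 4 ε-transitions
  (a ∪ c)* : 8 ε-transitions
  (a ∪ c)* ∪ b : 12 ε-transitions
  ((a ∪ c)* ∪ b)* : 16 ε-transitions
  (db)* ∪ ab ∪ ((a ∪ c)* ∪ b)* : 28 ε-transitions

28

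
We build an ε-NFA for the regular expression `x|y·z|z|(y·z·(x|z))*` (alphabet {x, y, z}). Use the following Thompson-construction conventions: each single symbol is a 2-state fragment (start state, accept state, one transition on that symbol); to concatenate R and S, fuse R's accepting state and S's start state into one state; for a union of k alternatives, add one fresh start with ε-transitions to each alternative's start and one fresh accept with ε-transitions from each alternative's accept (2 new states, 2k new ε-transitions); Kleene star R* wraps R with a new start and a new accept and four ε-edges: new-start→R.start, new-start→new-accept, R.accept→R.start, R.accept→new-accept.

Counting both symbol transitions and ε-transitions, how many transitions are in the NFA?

Building bottom-up:
Each of the 8 symbol leaves contributes 1 transition (1 symbol, 0 ε).
  y·z — 2 transitions (2 symbol, 0 ε)
  x|z — 6 transitions (2 symbol, 4 ε)
  y·z·(x|z) — 8 transitions (4 symbol, 4 ε)
  (y·z·(x|z))* — 12 transitions (4 symbol, 8 ε)
  x|y·z|z|(y·z·(x|z))* — 24 transitions (8 symbol, 16 ε)

24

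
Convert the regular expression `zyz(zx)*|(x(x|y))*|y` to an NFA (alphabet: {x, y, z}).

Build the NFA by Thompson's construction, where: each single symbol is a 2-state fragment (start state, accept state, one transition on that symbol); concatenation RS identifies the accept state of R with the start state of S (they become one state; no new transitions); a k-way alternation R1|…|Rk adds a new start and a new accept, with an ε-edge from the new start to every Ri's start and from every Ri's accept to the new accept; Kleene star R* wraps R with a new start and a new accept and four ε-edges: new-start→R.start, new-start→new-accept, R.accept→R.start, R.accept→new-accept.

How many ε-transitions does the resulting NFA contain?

Per subexpression:
Each of the 9 symbol leaves contributes 0 ε-transitions.
  zx — 0 ε-transitions
  (zx)* — 4 ε-transitions
  zyz(zx)* — 4 ε-transitions
  x|y — 4 ε-transitions
  x(x|y) — 4 ε-transitions
  (x(x|y))* — 8 ε-transitions
  zyz(zx)*|(x(x|y))*|y — 18 ε-transitions

18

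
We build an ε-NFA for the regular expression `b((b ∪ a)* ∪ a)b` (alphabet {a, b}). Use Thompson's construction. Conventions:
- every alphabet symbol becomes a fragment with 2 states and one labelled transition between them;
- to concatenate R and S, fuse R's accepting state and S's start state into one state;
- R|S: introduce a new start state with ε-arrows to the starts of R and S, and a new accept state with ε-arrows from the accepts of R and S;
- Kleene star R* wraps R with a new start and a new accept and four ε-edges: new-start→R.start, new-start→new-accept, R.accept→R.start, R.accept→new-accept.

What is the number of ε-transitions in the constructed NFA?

Per subexpression:
Each of the 5 symbol leaves contributes 0 ε-transitions.
  b ∪ a : 4 ε-transitions
  (b ∪ a)* : 8 ε-transitions
  (b ∪ a)* ∪ a : 12 ε-transitions
  b((b ∪ a)* ∪ a)b : 12 ε-transitions

12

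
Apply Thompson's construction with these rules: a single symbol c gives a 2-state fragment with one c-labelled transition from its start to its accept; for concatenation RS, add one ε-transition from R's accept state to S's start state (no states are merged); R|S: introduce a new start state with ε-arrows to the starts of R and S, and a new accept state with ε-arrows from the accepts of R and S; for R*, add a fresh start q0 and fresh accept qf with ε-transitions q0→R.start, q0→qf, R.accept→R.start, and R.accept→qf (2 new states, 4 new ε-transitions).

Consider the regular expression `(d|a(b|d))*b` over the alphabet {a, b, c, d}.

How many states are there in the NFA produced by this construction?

By structural recursion:
Each of the 5 symbol leaves contributes a 2-state fragment.
  b|d → 6 states
  a(b|d) → 8 states
  d|a(b|d) → 12 states
  (d|a(b|d))* → 14 states
  (d|a(b|d))*b → 16 states

16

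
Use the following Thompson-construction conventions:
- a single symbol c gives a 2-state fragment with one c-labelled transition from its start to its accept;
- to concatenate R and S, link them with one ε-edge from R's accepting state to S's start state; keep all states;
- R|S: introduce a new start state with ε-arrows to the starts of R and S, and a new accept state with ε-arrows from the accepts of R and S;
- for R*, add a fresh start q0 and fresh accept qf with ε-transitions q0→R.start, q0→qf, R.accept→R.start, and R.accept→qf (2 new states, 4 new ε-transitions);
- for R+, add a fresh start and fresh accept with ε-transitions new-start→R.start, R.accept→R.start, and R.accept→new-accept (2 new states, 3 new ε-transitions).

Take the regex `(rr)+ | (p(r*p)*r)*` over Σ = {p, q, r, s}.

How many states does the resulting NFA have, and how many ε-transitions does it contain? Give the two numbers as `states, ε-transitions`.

22, 23

Bottom-up over the parse tree:
Each of the 6 symbol leaves contributes 2 states and 0 ε-transitions.
  rr = 4 states, 1 ε-transition
  (rr)+ = 6 states, 4 ε-transitions
  r* = 4 states, 4 ε-transitions
  r*p = 6 states, 5 ε-transitions
  (r*p)* = 8 states, 9 ε-transitions
  p(r*p)*r = 12 states, 11 ε-transitions
  (p(r*p)*r)* = 14 states, 15 ε-transitions
  (rr)+ | (p(r*p)*r)* = 22 states, 23 ε-transitions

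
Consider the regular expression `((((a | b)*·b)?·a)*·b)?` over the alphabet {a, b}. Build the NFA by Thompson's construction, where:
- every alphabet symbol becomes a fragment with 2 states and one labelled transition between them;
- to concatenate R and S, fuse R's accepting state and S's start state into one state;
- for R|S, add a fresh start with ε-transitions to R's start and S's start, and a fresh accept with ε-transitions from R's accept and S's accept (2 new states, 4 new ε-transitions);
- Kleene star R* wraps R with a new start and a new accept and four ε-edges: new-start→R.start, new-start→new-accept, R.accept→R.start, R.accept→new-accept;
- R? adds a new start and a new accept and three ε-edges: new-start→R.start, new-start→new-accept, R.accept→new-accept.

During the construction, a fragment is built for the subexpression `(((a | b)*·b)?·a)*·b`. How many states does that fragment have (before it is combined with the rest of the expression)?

Fragment for `(((a | b)*·b)?·a)*·b`:
Each of the 5 symbol leaves contributes a 2-state fragment.
  a | b → 6 states
  (a | b)* → 8 states
  (a | b)*·b → 9 states
  ((a | b)*·b)? → 11 states
  ((a | b)*·b)?·a → 12 states
  (((a | b)*·b)?·a)* → 14 states
  (((a | b)*·b)?·a)*·b → 15 states

15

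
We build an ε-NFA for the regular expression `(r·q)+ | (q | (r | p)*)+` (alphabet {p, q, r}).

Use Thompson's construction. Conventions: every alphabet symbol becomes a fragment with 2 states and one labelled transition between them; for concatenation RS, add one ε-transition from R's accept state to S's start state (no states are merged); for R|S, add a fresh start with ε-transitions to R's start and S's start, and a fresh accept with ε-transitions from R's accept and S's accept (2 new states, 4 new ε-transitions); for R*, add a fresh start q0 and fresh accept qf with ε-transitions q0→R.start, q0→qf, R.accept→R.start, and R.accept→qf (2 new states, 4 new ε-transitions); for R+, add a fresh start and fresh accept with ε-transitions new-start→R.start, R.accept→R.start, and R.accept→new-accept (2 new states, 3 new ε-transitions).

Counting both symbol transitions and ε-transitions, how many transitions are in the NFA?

28

Bottom-up over the parse tree:
Each of the 5 symbol leaves contributes 1 transition (1 symbol, 0 ε).
  r·q = 3 transitions (2 symbol, 1 ε)
  (r·q)+ = 6 transitions (2 symbol, 4 ε)
  r | p = 6 transitions (2 symbol, 4 ε)
  (r | p)* = 10 transitions (2 symbol, 8 ε)
  q | (r | p)* = 15 transitions (3 symbol, 12 ε)
  (q | (r | p)*)+ = 18 transitions (3 symbol, 15 ε)
  (r·q)+ | (q | (r | p)*)+ = 28 transitions (5 symbol, 23 ε)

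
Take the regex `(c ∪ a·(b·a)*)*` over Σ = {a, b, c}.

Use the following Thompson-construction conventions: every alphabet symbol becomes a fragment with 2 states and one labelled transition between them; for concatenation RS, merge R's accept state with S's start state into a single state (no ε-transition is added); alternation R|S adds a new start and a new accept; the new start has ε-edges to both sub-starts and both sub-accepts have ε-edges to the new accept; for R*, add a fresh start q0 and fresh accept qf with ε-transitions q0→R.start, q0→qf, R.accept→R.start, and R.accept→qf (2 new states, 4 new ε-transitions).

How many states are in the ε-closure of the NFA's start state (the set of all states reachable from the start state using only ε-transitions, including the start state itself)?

5

Let C(F) = |ε-closure(F.start)| within fragment F, and note whether F accepts ε. Symbol fragments have C = 1 and do not accept ε. Then:
  b·a → |ε-closure| equals the left operand's closure size = 1 (its accept is not ε-reachable, so the closure stops there)
  (b·a)* → new start has ε-edges to the inner start and to the new accept, so |ε-closure| = 2 + 1 = 3
  a·(b·a)* → same as the first factor's closure: |ε-closure| = 1
  c ∪ a·(b·a)* → |ε-closure| = 1 + 1 + 1 = 3 (the new accept is not ε-reachable since no branch accepts ε)
  (c ∪ a·(b·a)*)* → |ε-closure| = 1 (new start) + 3 (body) + 1 (new accept) = 5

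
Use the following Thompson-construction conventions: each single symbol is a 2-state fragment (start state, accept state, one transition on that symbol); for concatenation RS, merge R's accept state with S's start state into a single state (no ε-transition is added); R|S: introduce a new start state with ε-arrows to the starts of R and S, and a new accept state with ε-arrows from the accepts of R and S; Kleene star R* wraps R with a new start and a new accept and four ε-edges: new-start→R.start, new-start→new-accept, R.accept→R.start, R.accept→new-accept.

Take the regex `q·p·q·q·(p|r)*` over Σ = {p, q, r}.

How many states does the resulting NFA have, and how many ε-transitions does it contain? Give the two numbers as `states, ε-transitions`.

12, 8

Building bottom-up:
Each of the 6 symbol leaves contributes 2 states and 0 ε-transitions.
  p|r : 6 states, 4 ε-transitions
  (p|r)* : 8 states, 8 ε-transitions
  q·p·q·q·(p|r)* : 12 states, 8 ε-transitions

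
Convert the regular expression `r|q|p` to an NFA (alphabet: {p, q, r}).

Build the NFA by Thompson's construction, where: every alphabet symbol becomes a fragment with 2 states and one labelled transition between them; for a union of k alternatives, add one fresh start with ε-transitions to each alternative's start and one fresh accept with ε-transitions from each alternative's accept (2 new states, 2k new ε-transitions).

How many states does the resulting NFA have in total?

8

Bottom-up over the parse tree:
Each of the 3 symbol leaves contributes a 2-state fragment.
  r|q|p = 8 states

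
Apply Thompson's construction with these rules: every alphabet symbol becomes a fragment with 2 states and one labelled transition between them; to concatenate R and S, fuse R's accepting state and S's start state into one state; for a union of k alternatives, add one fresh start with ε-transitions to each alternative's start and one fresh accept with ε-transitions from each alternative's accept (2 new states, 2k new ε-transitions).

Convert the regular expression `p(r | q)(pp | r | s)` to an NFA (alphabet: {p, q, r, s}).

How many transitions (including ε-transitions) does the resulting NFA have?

17

Per subexpression:
Each of the 7 symbol leaves contributes 1 transition (1 symbol, 0 ε).
  r | q — 6 transitions (2 symbol, 4 ε)
  pp — 2 transitions (2 symbol, 0 ε)
  pp | r | s — 10 transitions (4 symbol, 6 ε)
  p(r | q)(pp | r | s) — 17 transitions (7 symbol, 10 ε)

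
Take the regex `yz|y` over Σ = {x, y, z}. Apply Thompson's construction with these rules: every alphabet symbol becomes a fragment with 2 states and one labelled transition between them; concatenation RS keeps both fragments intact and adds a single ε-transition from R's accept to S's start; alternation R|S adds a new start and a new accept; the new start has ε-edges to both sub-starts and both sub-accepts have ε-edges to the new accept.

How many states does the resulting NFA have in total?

8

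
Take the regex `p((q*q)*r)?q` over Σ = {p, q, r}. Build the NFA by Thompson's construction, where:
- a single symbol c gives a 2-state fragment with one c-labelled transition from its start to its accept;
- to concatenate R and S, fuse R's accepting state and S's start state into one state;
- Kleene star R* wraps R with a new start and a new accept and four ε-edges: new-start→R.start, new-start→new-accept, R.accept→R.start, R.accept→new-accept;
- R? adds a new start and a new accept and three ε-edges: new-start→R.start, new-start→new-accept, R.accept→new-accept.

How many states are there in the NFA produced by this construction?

Per subexpression:
Each of the 5 symbol leaves contributes a 2-state fragment.
  q* → 4 states
  q*q → 5 states
  (q*q)* → 7 states
  (q*q)*r → 8 states
  ((q*q)*r)? → 10 states
  p((q*q)*r)?q → 12 states

12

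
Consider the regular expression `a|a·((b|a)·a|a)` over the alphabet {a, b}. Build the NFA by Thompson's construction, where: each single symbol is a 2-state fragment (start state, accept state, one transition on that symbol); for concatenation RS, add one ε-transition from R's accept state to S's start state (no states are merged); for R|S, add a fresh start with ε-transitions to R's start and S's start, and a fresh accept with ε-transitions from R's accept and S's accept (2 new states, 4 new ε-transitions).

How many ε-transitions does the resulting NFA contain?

14

Recursing over subexpressions:
Each of the 6 symbol leaves contributes 0 ε-transitions.
  b|a → 4 ε-transitions
  (b|a)·a → 5 ε-transitions
  (b|a)·a|a → 9 ε-transitions
  a·((b|a)·a|a) → 10 ε-transitions
  a|a·((b|a)·a|a) → 14 ε-transitions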